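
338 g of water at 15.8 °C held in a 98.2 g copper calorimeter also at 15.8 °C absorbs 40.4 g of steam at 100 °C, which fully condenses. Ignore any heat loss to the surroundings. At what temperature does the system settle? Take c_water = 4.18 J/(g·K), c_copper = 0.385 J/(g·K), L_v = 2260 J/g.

T_f ≈ 81.0 °C

Sum of m c ΔT and latent-heat terms is zero:
condense steam: −40.4×2260 = −91304
  condensed water 100 °C→T: 168.87(T − 100)
  water warms: 338×4.18×(T − 15.8) = 1412.8(T − 15.8)
  copper cup: 98.2×0.385×(T − 15.8) = 37.81(T − 15.8)
1619.5 T = 91304 + 16887 + 22920 = 131111
T ≈ 80.96 °C, under the boiling point, so the assumption holds.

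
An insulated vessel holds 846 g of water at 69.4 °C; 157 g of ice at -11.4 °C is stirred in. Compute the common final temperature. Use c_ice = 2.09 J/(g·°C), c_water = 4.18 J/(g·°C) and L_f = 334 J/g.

Conservation of energy gives ΣQ = 0:
ice -11.4→0 °C: 157×2.09×11.4 = 3740.7; fusion: m_ice L_f = 157×334 = 52438; warm the meltwater: 656.26 T; water cools: 846×4.18×(T − 69.4) = 3536.3(T − 69.4)
4192.5 T = 245418 − 56179 = 189239
T ≈ 45.14 °C (positive, so assuming full melt was valid).

T_f ≈ 45.1 °C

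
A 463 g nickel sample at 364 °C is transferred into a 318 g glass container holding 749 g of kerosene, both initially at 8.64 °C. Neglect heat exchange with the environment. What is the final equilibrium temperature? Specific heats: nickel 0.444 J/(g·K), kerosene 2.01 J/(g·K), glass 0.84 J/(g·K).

With ΣQ=0 the equilibrium temperature is the m·c-weighted mean:
T_f = (205.57·364 + 1505.5·8.64 + 267.12·8.64) / (205.57 + 1505.5 + 267.12)
    = 90144 / 1978.2 ≈ 45.57 °C

T_f ≈ 45.6 °C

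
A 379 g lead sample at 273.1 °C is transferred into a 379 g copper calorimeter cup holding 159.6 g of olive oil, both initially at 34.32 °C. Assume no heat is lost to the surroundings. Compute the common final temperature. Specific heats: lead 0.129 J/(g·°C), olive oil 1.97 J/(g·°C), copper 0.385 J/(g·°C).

T_f ≈ 57.2 °C

T_f is the heat-capacity-weighted average of the initial temperatures:
T_f = (48.89*273.1 + 314.41*34.32 + 145.91*34.32) / (48.89 + 314.41 + 145.91)
    = 29151 / 509.22 ≈ 57.25 °C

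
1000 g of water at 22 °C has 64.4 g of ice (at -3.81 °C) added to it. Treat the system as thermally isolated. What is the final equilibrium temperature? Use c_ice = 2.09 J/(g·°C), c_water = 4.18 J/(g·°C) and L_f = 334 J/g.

T_f ≈ 15.7 °C

Energy balance with sensible and latent terms:
warm ice to 0 °C: 64.4×2.09×(0 − (-3.81)) = 512.81
  latent heat to melt: 64.4×334 = 21510
  warm the meltwater: 269.19 T
  water: 4180(T − 22)
4449.2 T = 91960 − 22022 = 69938
T ≈ 15.72 °C (positive, so assuming full melt was valid).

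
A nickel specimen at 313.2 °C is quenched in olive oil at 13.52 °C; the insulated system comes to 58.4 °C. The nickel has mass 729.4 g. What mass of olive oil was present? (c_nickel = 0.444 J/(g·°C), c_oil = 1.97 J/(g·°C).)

Setting the total heat transfer to zero:
729.4·0.444·(58.4 − 313.2) + m·1.97·(58.4 − 13.52) = 0
88.41 m = 82518
m = 82518/88.41 ≈ 933.3 g

m ≈ 933 g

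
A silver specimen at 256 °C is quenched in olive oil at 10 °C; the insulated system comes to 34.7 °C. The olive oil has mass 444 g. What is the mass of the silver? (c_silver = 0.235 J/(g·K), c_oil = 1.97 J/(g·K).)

Heat lost by the silver = heat gained by the oil:
m·0.235·(256 − 34.7) = 444·1.97·(34.7 − 10)
52.01 m = 21605  ⇒  m ≈ 415.4 g

m ≈ 415 g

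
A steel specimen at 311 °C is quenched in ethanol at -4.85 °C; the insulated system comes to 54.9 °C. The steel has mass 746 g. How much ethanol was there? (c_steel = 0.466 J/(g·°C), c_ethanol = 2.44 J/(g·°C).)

m ≈ 611 g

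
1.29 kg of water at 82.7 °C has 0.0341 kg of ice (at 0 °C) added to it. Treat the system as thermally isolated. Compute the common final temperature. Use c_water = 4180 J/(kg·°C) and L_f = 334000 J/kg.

T_f ≈ 78.5 °C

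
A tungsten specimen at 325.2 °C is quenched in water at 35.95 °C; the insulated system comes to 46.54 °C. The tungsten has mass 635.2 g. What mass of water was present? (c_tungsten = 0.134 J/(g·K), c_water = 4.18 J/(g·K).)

|Q_tungsten| = |Q_water|:
635.2×0.134×(325.2 − 46.54) = m×4.18×(46.54 − 35.95)
44.27 m = 23719  ⇒  m ≈ 535.8 g

m ≈ 536 g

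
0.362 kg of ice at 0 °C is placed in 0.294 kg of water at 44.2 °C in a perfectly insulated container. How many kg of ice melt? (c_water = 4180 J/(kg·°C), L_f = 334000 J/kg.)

m_melted ≈ 0.163 kg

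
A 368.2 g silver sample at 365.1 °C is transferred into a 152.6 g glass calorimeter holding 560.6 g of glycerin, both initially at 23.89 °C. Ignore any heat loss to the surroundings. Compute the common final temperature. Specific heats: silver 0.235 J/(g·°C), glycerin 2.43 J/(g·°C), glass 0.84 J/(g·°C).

T_f ≈ 42.6 °C

T_f is the heat-capacity-weighted average of the initial temperatures:
T_f = (86.53×365.1 + 1362.3×23.89 + 128.18×23.89) / (86.53 + 1362.3 + 128.18)
    = 67198 / 1577 ≈ 42.61 °C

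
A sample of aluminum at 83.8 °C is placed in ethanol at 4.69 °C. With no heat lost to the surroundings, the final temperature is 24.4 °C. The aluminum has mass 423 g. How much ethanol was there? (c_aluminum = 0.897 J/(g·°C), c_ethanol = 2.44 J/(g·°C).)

m ≈ 469 g

Heat lost by the aluminum = heat gained by the ethanol:
423·0.897·(83.8 − 24.4) = m·2.44·(24.4 − 4.69)
48.09 m = 22538  ⇒  m ≈ 468.6 g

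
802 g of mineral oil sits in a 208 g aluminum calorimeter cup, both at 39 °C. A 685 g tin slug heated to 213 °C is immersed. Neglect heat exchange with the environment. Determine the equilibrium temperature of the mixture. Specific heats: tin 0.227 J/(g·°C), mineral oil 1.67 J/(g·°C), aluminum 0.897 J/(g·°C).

T_f ≈ 55.1 °C

Conservation of energy gives ΣQ = 0:
685×0.227×(T − 213) + 802×1.67×(T − 39) + 208×0.897×(T − 39) = 0
(155.5 + 1339.3 + 186.58) T = 155.5×213 + 1339.3×39 + 186.58×39
T ≈ 55.09 °C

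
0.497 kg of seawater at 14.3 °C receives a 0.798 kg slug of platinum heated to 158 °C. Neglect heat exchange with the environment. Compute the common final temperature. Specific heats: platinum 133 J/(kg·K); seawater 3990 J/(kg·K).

T_f ≈ 21.6 °C

Heat lost by the platinum equals heat gained by the seawater:
0.798*133*(158 − T) = 0.497*3990*(T − 14.3)
106.13(158 − T) = 1983(T − 14.3)
2089.2 T = 45127  ⇒  T ≈ 21.60 °C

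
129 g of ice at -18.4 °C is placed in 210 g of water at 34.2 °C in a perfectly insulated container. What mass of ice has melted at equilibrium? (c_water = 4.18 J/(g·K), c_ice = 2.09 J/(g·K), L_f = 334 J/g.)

m_melted ≈ 75 g

Cooling the water to 0 °C releases 210×4.18×34.2 = 30021 J.
Of that, 129×2.09×18.4 = 4960.8 J goes to bring the ice to 0 °C, leaving 25060 J.
Fully melting the ice requires m_ice L_f = 129×334 = 43086 J.
Since 25060 < 43086 J, not all the ice melts; equilibrium is at 0 °C.
m_melt = 25060 / L_f = 75.03 g.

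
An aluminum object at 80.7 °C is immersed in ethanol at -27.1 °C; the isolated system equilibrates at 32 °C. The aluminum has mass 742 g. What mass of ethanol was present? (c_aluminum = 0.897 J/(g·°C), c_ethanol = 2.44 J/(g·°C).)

|Q_aluminum| = |Q_ethanol|:
742×0.897×(80.7 − 32) = m×2.44×(32 − (-27.1))
144.2 m = 32413  ⇒  m ≈ 224.8 g

m ≈ 225 g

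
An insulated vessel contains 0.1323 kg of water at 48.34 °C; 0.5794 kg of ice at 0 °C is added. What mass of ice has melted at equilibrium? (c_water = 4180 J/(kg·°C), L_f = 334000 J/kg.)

Cooling the water to 0 °C releases 0.1323·4180·48.34 = 26733 J.
Fully melting the ice requires m_ice L_f = 0.5794·334000 = 193520 J.
26733 J < 193520 J, so only part of the ice melts and the system sits at 0 °C.
m_melted·334000 = 26733  ⇒  m_melted ≈ 0.08004 kg.

m_melted ≈ 0.08 kg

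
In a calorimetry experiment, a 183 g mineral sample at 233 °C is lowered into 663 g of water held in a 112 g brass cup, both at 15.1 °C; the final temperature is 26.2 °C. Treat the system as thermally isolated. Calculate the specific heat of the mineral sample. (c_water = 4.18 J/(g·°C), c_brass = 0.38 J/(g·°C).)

c ≈ 0.825 J/(g·°C)

Conservation of energy gives ΣQ = 0:
183×c×(26.2 − 233) + 663×4.18×(26.2 − 15.1) + 112×0.38×(26.2 − 15.1) = 0
-37844 c = -31234
c = -31234/-37844 ≈ 0.8253 J/(g·°C)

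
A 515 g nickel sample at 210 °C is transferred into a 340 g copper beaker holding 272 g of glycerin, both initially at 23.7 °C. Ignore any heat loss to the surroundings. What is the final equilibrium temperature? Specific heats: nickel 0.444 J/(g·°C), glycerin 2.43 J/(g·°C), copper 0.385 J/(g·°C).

T_f ≈ 65.4 °C

Net heat exchanged in the isolated system is zero:
515×0.444×(T − 210) + 272×2.43×(T − 23.7) + 340×0.385×(T − 23.7) = 0
(228.66 + 660.96 + 130.9) T = 228.66×210 + 660.96×23.7 + 130.9×23.7
T = 66786/1020.5 ≈ 65.44 °C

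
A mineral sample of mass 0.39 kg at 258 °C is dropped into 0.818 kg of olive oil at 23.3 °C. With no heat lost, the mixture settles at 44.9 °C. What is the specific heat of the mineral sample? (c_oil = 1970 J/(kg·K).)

c ≈ 419 J/(kg·K)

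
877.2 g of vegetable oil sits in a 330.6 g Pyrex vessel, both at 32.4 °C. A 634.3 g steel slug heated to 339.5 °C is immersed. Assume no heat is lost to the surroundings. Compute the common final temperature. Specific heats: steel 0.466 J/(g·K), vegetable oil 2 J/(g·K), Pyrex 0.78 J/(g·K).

T_f ≈ 71.7 °C

Conservation of energy gives ΣQ = 0:
634.3*0.466*(T − 339.5) + 877.2*2*(T − 32.4) + 330.6*0.78*(T − 32.4) = 0
(295.58 + 1754.4 + 257.87) T = 295.58*339.5 + 1754.4*32.4 + 257.87*32.4
T ≈ 71.73 °C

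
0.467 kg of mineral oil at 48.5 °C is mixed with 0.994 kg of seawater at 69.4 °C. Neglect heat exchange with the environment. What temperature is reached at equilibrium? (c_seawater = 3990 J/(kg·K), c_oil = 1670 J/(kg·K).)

With ΣQ=0 the equilibrium temperature is the m·c-weighted mean:
T_f = (3966.1*69.4 + 779.89*48.5) / (3966.1 + 779.89)
    = 313069 / 4745.9 ≈ 65.97 °C

T_f ≈ 66.0 °C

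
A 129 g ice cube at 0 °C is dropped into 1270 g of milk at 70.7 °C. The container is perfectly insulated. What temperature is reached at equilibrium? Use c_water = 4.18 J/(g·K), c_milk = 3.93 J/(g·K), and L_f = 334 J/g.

Heat gained plus heat lost sum to zero:
latent heat to melt: 129×334 = 43086
  meltwater 0→T: 129×4.18×T = 539.22 T
  milk: 4991.1(T − 70.7)
5530.3 T = 352871 − 43086 = 309785
T ≈ 56.02 °C — above 0 °C, consistent with complete melting.

T_f ≈ 56.0 °C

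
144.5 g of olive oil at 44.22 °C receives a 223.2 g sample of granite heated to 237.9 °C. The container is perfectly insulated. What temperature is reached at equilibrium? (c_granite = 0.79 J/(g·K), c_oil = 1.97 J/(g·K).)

Heat gained plus heat lost sum to zero:
223.2·0.79·(T − 237.9) + 144.5·1.97·(T − 44.22) = 0
176.33(T − 237.9) + 284.67(T − 44.22) = 0
(176.33 + 284.67) T = 176.33·237.9 + 284.67·44.22
T = 54536 / 460.99 = 118 °C

T_f ≈ 118.3 °C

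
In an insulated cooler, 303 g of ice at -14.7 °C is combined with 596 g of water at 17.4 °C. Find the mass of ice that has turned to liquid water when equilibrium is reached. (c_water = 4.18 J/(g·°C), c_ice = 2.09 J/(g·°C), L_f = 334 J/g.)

m_melted ≈ 102 g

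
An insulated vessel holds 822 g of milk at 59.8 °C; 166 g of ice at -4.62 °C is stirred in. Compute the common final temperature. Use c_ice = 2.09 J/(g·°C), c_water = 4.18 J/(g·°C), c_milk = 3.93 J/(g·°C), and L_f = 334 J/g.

T_f ≈ 34.7 °C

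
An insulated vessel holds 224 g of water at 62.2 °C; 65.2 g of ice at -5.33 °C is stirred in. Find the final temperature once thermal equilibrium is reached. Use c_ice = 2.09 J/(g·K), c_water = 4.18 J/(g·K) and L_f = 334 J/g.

T_f ≈ 29.6 °C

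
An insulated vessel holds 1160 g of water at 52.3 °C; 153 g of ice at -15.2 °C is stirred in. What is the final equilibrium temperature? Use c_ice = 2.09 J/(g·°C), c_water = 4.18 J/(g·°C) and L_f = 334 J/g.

T_f ≈ 36.0 °C

Conservation of energy gives ΣQ = 0:
warm ice to 0 °C: 153×2.09×(0 − (-15.2)) = 4860.5; latent heat to melt: 153×334 = 51102; meltwater 0→T: 153×4.18×T = 639.54 T; water cools: 1160×4.18×(T − 52.3) = 4848.8(T − 52.3)
5488.3 T = 253592 − 55963 = 197630
T ≈ 36.01 °C — above 0 °C, consistent with complete melting.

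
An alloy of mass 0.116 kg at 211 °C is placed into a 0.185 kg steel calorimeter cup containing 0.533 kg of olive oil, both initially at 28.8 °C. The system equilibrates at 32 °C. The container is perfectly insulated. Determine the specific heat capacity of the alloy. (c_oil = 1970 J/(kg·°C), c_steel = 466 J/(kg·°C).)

Taking heat into each body as positive, Σ m c ΔT = 0:
0.116·c·(32 − 211) + 0.533·1970·(32 − 28.8) + 0.185·466·(32 − 28.8) = 0
-20.76 c = -3635.9
c = -3635.9/-20.76 ≈ 175.1 J/(kg·°C)

c ≈ 175 J/(kg·°C)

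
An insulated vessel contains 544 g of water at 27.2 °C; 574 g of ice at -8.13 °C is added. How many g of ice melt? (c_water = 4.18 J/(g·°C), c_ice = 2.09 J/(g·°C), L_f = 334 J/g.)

Cooling the water to 0 °C releases 544·4.18·27.2 = 61851 J.
Of that, 574·2.09·8.13 = 9753.2 J goes to bring the ice to 0 °C, leaving 52097 J.
To melt every bit of ice: 574·334 = 191716 J.
52097 J < 191716 J, so only part of the ice melts and the system sits at 0 °C.
Mass melted = 52097/334 ≈ 156 g.

m_melted ≈ 156 g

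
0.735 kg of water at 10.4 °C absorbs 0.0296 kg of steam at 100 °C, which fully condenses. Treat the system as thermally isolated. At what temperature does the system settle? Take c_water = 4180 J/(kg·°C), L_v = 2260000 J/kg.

Let T be the final temperature. ΣQ_i = 0:
latent heat released on condensation: 0.0296×2260000 = 66896; condensate cools 100→T: 0.0296×4180×(T − 100) = 123.73(T − 100); water warms: 0.735×4180×(T − 10.4) = 3072.3(T − 10.4)
3196 T = 66896 + 12373 + 31952 = 111221
T ≈ 34.80 °C — below 100 °C, confirming all the steam condensed.

T_f ≈ 34.8 °C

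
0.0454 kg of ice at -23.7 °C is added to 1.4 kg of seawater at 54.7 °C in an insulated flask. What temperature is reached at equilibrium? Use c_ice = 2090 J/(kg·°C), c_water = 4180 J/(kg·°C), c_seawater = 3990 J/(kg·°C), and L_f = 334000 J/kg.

T_f ≈ 49.9 °C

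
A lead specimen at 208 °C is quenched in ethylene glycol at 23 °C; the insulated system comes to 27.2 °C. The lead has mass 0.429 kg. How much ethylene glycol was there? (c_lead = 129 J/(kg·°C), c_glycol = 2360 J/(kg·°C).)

m ≈ 1.01 kg

|Q_lead| = |Q_glycol|:
0.429×129×(208 − 27.2) = m×2360×(27.2 − 23)
9912 m = 10006  ⇒  m ≈ 1.009 kg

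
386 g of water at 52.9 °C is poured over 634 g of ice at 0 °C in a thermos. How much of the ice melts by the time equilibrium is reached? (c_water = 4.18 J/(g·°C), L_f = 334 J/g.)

m_melted ≈ 256 g

Cooling the water to 0 °C releases 386×4.18×52.9 = 85353 J.
Melting all 634 g of ice would need 634×334 = 211756 J.
85353 J < 211756 J, so only part of the ice melts and the system sits at 0 °C.
m_melted×334 = 85353  ⇒  m_melted ≈ 255.5 g.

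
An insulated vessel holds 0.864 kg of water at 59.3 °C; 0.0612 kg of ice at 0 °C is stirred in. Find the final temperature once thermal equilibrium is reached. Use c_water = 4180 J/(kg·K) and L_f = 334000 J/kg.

T_f ≈ 50.1 °C

Energy conservation, ΣQ = 0:
melt ice: 0.0612×334000 = 20441
  warm the meltwater: 255.82 T
  water cools: 0.864×4180×(T − 59.3) = 3611.5(T − 59.3)
3867.3 T = 214163 − 20441 = 193722
T ≈ 50.09 °C. Since T > 0 °C, the all-ice-melts assumption holds.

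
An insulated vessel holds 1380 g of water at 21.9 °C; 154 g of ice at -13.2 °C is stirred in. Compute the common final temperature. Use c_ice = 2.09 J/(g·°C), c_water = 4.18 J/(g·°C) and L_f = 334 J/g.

T_f ≈ 11.0 °C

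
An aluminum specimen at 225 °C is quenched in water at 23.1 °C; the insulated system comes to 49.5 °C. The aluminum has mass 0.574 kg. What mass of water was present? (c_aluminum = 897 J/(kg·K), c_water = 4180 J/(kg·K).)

Setting the total heat transfer to zero:
0.574·897·(49.5 − 225) + m·4180·(49.5 − 23.1) = 0
110352 m = 90361
m = 90361/110352 ≈ 0.8188 kg

m ≈ 0.819 kg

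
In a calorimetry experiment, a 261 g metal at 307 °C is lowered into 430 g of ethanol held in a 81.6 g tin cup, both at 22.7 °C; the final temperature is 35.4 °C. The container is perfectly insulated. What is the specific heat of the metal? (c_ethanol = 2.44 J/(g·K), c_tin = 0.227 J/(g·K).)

c ≈ 0.191 J/(g·K)

Heat gained plus heat lost sum to zero:
261·c·(35.4 − 307) + 430·2.44·(35.4 − 22.7) + 81.6·0.227·(35.4 − 22.7) = 0
-70888 c = -13560
c = -13560/-70888 ≈ 0.1913 J/(g·K)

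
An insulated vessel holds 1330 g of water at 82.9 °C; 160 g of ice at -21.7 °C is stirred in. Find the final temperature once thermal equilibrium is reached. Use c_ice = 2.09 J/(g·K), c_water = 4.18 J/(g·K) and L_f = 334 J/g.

Sum of m c ΔT and latent-heat terms is zero:
ice -21.7→0 °C: 160·2.09·21.7 = 7256.5
  latent heat to melt: 160·334 = 53440
  warm the meltwater: 668.8 T
  water: 5559.4(T − 82.9)
6228.2 T = 460874 − 60696 = 400178
T ≈ 64.25 °C (positive, so assuming full melt was valid).

T_f ≈ 64.3 °C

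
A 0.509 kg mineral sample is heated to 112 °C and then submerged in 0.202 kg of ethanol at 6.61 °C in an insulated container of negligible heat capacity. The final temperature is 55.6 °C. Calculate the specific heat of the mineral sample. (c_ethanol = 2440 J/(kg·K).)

m_s c (T_s − T_f) = m_ethanol c_ethanol (T_f − T_0):
0.509×c×(112 − 55.6) = 0.202×2440×(55.6 − 6.61)
28.71 c = 24146  ⇒  c ≈ 841.1 J/(kg·K)

c ≈ 841 J/(kg·K)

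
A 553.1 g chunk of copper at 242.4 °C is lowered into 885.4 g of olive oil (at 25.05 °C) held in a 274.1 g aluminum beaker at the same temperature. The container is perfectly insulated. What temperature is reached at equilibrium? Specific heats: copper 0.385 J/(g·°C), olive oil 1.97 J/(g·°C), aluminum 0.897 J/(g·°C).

T_f ≈ 46.1 °C

Setting the total heat transfer to zero:
553.1×0.385×(T − 242.4) + 885.4×1.97×(T − 25.05) + 274.1×0.897×(T − 25.05) = 0
2203 T = 101470
T ≈ 46.06 °C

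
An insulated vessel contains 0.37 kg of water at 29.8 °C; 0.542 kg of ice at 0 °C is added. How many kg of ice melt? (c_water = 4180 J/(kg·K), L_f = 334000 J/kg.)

Heat available from the water dropping to 0 °C: 0.37·4180·29.8 = 46089 J.
To melt every bit of ice: 0.542·334000 = 181028 J.
Since 46089 < 181028 J, not all the ice melts; equilibrium is at 0 °C.
m_melted·334000 = 46089  ⇒  m_melted ≈ 0.138 kg.

m_melted ≈ 0.138 kg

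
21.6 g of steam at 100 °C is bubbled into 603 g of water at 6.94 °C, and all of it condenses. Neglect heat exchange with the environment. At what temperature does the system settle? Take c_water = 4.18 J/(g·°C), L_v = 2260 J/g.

T_f ≈ 28.9 °C

Sum of m c ΔT and latent-heat terms is zero:
latent heat released on condensation: 21.6×2260 = 48816
  condensate cools 100→T: 21.6×4.18×(T − 100) = 90.29(T − 100)
  water warms: 603×4.18×(T − 6.94) = 2520.5(T − 6.94)
2610.8 T = 48816 + 9028.8 + 17493 = 75337
T ≈ 28.86 °C, under the boiling point, so the assumption holds.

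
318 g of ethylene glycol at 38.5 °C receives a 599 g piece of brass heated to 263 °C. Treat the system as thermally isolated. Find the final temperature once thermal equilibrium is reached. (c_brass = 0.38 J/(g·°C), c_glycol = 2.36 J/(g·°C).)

T_f ≈ 90.7 °C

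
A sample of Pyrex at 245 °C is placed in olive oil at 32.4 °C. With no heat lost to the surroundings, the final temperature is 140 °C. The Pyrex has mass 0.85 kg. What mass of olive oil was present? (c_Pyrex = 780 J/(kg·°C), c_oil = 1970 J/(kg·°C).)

m ≈ 0.328 kg

Conservation of energy gives ΣQ = 0:
0.85·780·(140 − 245) + m·1970·(140 − 32.4) = 0
211972 m = 69615
m = 69615/211972 ≈ 0.3284 kg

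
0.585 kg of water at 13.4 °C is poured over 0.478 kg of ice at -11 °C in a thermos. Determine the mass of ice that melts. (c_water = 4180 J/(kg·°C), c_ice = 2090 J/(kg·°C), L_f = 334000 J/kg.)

m_melted ≈ 0.0652 kg

Cooling the water to 0 °C releases 0.585·4180·13.4 = 32767 J.
Warming the ice to 0 °C takes 0.478·2090·11 = 10989 J, leaving 21778 J for melting.
Melting all 0.478 kg of ice would need 0.478·334000 = 159652 J.
Since 21778 < 159652 J, not all the ice melts; equilibrium is at 0 °C.
m_melt = 21778 / L_f = 0.0652 kg.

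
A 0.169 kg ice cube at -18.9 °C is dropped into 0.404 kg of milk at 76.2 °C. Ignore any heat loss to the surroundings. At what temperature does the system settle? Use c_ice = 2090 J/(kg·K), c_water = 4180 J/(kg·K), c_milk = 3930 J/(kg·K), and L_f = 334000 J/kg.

T_f ≈ 25.2 °C

Let T be the final temperature. ΣQ_i = 0:
warm ice to 0 °C: 0.169·2090·(0 − (-18.9)) = 6675.7; latent heat to melt: 0.169·334000 = 56446; meltwater 0→T: 0.169·4180·T = 706.42 T; milk: 1587.7(T − 76.2)
2294.1 T = 120984 − 63122 = 57863
T ≈ 25.22 °C (positive, so assuming full melt was valid).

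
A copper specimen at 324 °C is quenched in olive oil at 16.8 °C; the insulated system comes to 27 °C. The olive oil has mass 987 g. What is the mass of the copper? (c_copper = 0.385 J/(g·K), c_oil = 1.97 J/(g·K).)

Heat gained plus heat lost sum to zero:
m×0.385×(27 − 324) + 987×1.97×(27 − 16.8) = 0
-114.34 m = -19833
m = -19833/-114.34 ≈ 173.4 g

m ≈ 173 g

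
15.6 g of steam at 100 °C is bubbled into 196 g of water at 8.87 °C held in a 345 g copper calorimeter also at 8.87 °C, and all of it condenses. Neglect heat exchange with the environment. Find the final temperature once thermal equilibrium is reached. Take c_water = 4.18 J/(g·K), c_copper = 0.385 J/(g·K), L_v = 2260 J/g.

Heat gained plus heat lost sum to zero:
condense steam: −15.6·2260 = −35256; condensate cools 100→T: 15.6·4.18·(T − 100) = 65.21(T − 100); original water: 819.28(T − 8.87); copper cup: 345·0.385·(T − 8.87) = 132.83(T − 8.87)
1017.3 T = 35256 + 6520.8 + 8445.2 = 50222
T ≈ 49.37 °C — below 100 °C, confirming all the steam condensed.

T_f ≈ 49.4 °C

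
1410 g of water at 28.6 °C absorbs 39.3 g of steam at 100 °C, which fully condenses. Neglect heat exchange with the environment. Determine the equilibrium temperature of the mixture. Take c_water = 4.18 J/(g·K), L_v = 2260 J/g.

Sum of m c ΔT and latent-heat terms is zero:
latent heat released on condensation: 39.3·2260 = 88818; condensate cools 100→T: 39.3·4.18·(T − 100) = 164.27(T − 100); water warms: 1410·4.18·(T − 28.6) = 5893.8(T − 28.6)
6058.1 T = 88818 + 16427 + 168563 = 273808
T ≈ 45.20 °C (< 100 °C, so full condensation is consistent).

T_f ≈ 45.2 °C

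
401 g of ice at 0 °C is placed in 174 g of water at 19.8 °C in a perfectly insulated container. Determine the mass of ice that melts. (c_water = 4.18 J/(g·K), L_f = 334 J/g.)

Water can give up m c ΔT = 174·4.18·19.8 = 14401 J before reaching 0 °C.
Fully melting the ice requires m_ice L_f = 401·334 = 133934 J.
Since 14401 < 133934 J, not all the ice melts; equilibrium is at 0 °C.
Mass melted = 14401/334 ≈ 43.12 g.

m_melted ≈ 43.1 g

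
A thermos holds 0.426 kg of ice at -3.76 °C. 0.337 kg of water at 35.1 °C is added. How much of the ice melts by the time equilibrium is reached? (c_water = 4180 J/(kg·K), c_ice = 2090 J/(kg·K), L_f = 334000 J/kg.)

m_melted ≈ 0.138 kg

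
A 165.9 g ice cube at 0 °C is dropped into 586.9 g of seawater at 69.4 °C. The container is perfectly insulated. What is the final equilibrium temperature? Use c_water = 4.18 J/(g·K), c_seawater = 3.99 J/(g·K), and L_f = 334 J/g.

T_f ≈ 35.3 °C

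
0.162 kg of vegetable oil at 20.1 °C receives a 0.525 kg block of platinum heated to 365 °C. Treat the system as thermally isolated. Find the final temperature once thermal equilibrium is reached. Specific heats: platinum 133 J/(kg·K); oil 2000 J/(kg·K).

T_f is the heat-capacity-weighted average of the initial temperatures:
T_f = (69.83×365 + 324×20.1) / (69.83 + 324)
    = 31999 / 393.82 ≈ 81.25 °C

T_f ≈ 81.3 °C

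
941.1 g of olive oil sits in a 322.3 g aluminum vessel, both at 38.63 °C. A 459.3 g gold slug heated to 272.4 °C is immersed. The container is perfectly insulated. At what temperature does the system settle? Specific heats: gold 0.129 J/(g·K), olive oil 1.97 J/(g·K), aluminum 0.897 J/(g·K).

Let T be the final temperature. ΣQ_i = 0:
459.3·0.129·(T − 272.4) + 941.1·1.97·(T − 38.63) + 322.3·0.897·(T − 38.63) = 0
59.25(T − 272.4) + 1854(T − 38.63) + 289.1(T − 38.63) = 0
2202.3 T = 98926
T = 98926 / 2202.3 = 44.9 °C

T_f ≈ 44.9 °C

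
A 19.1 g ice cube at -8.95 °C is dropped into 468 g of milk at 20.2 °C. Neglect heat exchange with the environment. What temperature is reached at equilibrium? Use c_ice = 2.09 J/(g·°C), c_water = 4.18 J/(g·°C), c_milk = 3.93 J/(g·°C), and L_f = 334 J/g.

Let T be the final temperature. ΣQ_i = 0:
ice -8.95→0 °C: 19.1·2.09·8.95 = 357.28
  melt ice: 19.1·334 = 6379.4
  warm the meltwater: 79.84 T
  milk cools: 468·3.93·(T − 20.2) = 1839.2(T − 20.2)
1919.1 T = 37153 − 6736.7 = 30416
T ≈ 15.85 °C (positive, so assuming full melt was valid).

T_f ≈ 15.8 °C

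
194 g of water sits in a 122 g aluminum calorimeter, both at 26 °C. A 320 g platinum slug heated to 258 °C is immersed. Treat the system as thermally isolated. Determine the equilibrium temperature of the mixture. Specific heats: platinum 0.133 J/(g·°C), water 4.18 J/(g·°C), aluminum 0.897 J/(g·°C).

T_f ≈ 36.3 °C

With ΣQ=0 the equilibrium temperature is the m·c-weighted mean:
T_f = (42.56·258 + 810.92·26 + 109.43·26) / (42.56 + 810.92 + 109.43)
    = 34910 / 962.91 ≈ 36.25 °C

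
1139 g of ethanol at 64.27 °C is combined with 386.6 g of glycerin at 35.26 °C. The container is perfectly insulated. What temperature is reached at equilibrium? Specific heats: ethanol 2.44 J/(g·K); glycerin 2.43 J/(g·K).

T_f ≈ 56.9 °C

Energy conservation, ΣQ = 0:
1139·2.44·(T − 64.27) + 386.6·2.43·(T − 35.26) = 0
2779.2(T − 64.27) + 939.44(T − 35.26) = 0
(2779.2 + 939.44) T = 2779.2·64.27 + 939.44·35.26
T = 211741 / 3718.6 = 56.9 °C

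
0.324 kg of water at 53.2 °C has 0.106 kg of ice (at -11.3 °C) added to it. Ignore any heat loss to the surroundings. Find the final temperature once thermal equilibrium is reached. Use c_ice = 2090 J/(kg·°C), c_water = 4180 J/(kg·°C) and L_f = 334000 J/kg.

T_f ≈ 19.0 °C

Net heat exchanged in the isolated system is zero:
warm ice to 0 °C: 0.106·2090·(0 − (-11.3)) = 2503.4
  melt ice: 0.106·334000 = 35404
  meltwater 0→T: 0.106·4180·T = 443.08 T
  water: 1354.3(T − 53.2)
1797.4 T = 72050 − 37907 = 34142
T ≈ 19.00 °C (positive, so assuming full melt was valid).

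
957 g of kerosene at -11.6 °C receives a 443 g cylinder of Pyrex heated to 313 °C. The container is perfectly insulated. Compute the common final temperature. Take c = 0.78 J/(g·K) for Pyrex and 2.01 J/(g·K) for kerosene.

T_f ≈ 37.8 °C

T_f is the heat-capacity-weighted average of the initial temperatures:
T_f = (345.54·313 + 1923.6·(-11.6)) / (345.54 + 1923.6)
    = 85841 / 2269.1 ≈ 37.83 °C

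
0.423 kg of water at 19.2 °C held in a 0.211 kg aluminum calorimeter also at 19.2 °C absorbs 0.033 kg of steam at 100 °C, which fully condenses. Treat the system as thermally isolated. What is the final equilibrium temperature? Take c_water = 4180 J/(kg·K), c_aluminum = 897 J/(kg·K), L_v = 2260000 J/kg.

T_f ≈ 60.1 °C

Energy conservation, ΣQ = 0:
latent heat released on condensation: 0.033×2260000 = 74580
  condensate cools 100→T: 0.033×4180×(T − 100) = 137.94(T − 100)
  original water: 1768.1(T − 19.2)
  cup: 189.27(T − 19.2)
2095.3 T = 74580 + 13794 + 37582 = 125956
T ≈ 60.11 °C — below 100 °C, confirming all the steam condensed.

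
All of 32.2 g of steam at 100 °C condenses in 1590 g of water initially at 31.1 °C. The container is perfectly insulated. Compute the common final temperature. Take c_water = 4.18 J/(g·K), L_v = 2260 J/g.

Sum of m c ΔT and latent-heat terms is zero:
latent heat released on condensation: 32.2·2260 = 72772
  condensed water 100 °C→T: 134.6(T − 100)
  original water: 6646.2(T − 31.1)
6780.8 T = 72772 + 13460 + 206697 = 292928
T ≈ 43.20 °C — below 100 °C, confirming all the steam condensed.

T_f ≈ 43.2 °C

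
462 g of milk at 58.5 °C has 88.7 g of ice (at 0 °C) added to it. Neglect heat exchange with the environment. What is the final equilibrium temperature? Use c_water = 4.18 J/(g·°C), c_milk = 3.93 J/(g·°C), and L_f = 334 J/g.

Energy balance with sensible and latent terms:
melt ice: 88.7×334 = 29626; warm the meltwater: 370.77 T; milk: 1815.7(T − 58.5)
2186.4 T = 106216 − 29626 = 76590
T ≈ 35.03 °C — above 0 °C, consistent with complete melting.

T_f ≈ 35.0 °C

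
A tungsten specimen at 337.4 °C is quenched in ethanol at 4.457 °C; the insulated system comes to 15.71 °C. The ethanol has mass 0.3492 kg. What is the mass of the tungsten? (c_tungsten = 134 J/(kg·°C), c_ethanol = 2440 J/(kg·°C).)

Taking heat into each body as positive, Σ m c ΔT = 0:
m×134×(15.71 − 337.4) + 0.3492×2440×(15.71 − 4.457) = 0
-43106 m = -9588.1
m = -9588.1/-43106 ≈ 0.2224 kg

m ≈ 0.222 kg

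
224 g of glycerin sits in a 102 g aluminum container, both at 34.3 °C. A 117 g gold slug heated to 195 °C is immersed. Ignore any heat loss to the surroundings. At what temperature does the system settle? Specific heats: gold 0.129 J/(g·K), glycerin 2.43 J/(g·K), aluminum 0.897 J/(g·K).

Setting the total heat transfer to zero:
117*0.129*(T − 195) + 224*2.43*(T − 34.3) + 102*0.897*(T − 34.3) = 0
15.09(T − 195) + 544.32(T − 34.3) + 91.49(T − 34.3) = 0
650.91 T = 24752
T = 24752/650.91 ≈ 38.03 °C

T_f ≈ 38.0 °C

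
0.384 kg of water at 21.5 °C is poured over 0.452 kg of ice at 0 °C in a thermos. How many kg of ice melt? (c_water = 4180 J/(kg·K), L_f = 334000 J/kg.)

m_melted ≈ 0.103 kg

Heat available from the water dropping to 0 °C: 0.384×4180×21.5 = 34510 J.
Fully melting the ice requires m_ice L_f = 0.452×334000 = 150968 J.
34510 J < 150968 J, so only part of the ice melts and the system sits at 0 °C.
m_melted×334000 = 34510  ⇒  m_melted ≈ 0.1033 kg.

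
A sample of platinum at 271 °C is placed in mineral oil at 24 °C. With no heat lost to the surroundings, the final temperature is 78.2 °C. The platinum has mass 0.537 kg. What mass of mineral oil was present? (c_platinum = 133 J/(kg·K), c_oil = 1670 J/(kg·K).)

Setting the total heat transfer to zero:
0.537×133×(78.2 − 271) + m×1670×(78.2 − 24) = 0
90514 m = 13770
m = 13770/90514 ≈ 0.1521 kg

m ≈ 0.152 kg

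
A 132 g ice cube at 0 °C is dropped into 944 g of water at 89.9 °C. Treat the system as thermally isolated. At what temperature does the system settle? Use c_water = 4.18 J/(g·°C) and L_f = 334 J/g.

T_f ≈ 69.1 °C

Energy balance with sensible and latent terms:
fusion: m_ice L_f = 132×334 = 44088; meltwater 0→T: 132×4.18×T = 551.76 T; water cools: 944×4.18×(T − 89.9) = 3945.9(T − 89.9)
4497.7 T = 354738 − 44088 = 310650
T ≈ 69.07 °C. Since T > 0 °C, the all-ice-melts assumption holds.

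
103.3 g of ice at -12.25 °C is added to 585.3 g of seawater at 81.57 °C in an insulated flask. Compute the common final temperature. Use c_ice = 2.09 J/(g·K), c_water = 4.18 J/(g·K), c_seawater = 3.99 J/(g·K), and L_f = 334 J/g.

Sum of m c ΔT and latent-heat terms is zero:
ice -12.25→0 °C: 103.3×2.09×12.25 = 2644.7
  melt ice: 103.3×334 = 34502
  warm the meltwater: 431.79 T
  seawater cools: 585.3×3.99×(T − 81.57) = 2335.3(T − 81.57)
2767.1 T = 190494 − 37147 = 153347
T ≈ 55.42 °C (positive, so assuming full melt was valid).

T_f ≈ 55.4 °C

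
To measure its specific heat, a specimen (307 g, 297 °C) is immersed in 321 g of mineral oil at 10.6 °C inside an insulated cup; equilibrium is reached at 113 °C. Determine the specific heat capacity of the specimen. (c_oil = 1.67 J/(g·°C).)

c ≈ 0.972 J/(g·°C)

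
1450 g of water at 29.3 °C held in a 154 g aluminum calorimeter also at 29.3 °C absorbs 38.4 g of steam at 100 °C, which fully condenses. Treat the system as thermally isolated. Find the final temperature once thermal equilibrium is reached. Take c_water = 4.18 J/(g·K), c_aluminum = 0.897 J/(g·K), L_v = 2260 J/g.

Setting the total heat transfer to zero:
condense steam: −38.4·2260 = −86784
  condensed water 100 °C→T: 160.51(T − 100)
  original water: 6061(T − 29.3)
  cup: 138.14(T − 29.3)
6359.6 T = 86784 + 16051 + 181635 = 284470
T ≈ 44.73 °C, under the boiling point, so the assumption holds.

T_f ≈ 44.7 °C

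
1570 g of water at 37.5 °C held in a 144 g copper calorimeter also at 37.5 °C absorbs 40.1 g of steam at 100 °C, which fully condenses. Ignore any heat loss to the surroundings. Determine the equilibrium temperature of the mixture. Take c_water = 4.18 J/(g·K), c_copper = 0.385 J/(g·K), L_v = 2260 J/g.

T_f ≈ 52.4 °C

Let T be the final temperature. ΣQ_i = 0:
condense steam: −40.1·2260 = −90626; condensed water 100 °C→T: 167.62(T − 100); water warms: 1570·4.18·(T − 37.5) = 6562.6(T − 37.5); cup: 55.44(T − 37.5)
6785.7 T = 90626 + 16762 + 248176 = 355564
T ≈ 52.40 °C, under the boiling point, so the assumption holds.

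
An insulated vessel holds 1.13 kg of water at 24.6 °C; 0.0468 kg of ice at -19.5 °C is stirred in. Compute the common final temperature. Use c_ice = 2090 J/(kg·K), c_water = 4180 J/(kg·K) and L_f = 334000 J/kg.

T_f ≈ 20.1 °C

Net heat exchanged in the isolated system is zero:
ice -19.5→0 °C: 0.0468·2090·19.5 = 1907.3
  melt ice: 0.0468·334000 = 15631
  meltwater 0→T: 0.0468·4180·T = 195.62 T
  water cools: 1.13·4180·(T − 24.6) = 4723.4(T − 24.6)
4919 T = 116196 − 17539 = 98657
T ≈ 20.06 °C. Since T > 0 °C, the all-ice-melts assumption holds.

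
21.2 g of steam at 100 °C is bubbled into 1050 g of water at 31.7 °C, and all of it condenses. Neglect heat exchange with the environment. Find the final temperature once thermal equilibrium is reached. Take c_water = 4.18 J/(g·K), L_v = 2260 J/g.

Energy balance with sensible and latent terms:
condense steam: −21.2·2260 = −47912; condensate cools 100→T: 21.2·4.18·(T − 100) = 88.62(T − 100); water warms: 1050·4.18·(T − 31.7) = 4389(T − 31.7)
4477.6 T = 47912 + 8861.6 + 139131 = 195905
T ≈ 43.75 °C (< 100 °C, so full condensation is consistent).

T_f ≈ 43.8 °C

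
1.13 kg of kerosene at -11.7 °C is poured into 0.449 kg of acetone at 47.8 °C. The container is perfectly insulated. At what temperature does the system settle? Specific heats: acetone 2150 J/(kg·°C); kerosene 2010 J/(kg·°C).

T_f is the heat-capacity-weighted average of the initial temperatures:
T_f = (965.35×47.8 + 2271.3×(-11.7)) / (965.35 + 2271.3)
    = 19570 / 3236.6 ≈ 6.05 °C

T_f ≈ 6.0 °C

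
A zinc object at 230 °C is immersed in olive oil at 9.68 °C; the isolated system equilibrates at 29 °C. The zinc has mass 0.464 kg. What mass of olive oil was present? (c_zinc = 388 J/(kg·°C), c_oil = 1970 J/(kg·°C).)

Heat lost by the zinc = heat gained by the oil:
0.464×388×(230 − 29) = m×1970×(29 − 9.68)
38060 m = 36186  ⇒  m ≈ 0.9508 kg

m ≈ 0.951 kg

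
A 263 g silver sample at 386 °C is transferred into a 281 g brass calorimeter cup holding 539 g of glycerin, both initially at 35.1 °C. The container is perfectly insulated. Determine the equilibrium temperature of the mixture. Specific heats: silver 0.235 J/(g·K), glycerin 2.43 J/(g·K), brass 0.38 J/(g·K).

T_f ≈ 49.8 °C

Heat gained plus heat lost sum to zero:
263·0.235·(T − 386) + 539·2.43·(T − 35.1) + 281·0.38·(T − 35.1) = 0
1478.4 T = 73578
T = 73578 / 1478.4 = 49.8 °C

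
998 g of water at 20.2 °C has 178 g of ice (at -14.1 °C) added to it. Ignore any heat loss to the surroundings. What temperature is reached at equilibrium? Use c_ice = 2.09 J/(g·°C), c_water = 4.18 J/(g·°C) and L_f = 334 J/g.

T_f ≈ 4.0 °C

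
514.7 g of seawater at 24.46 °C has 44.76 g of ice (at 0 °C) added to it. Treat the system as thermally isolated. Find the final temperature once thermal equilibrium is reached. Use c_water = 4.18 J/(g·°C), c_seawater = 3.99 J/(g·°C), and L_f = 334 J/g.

T_f ≈ 15.7 °C

Let T be the final temperature. ΣQ_i = 0:
latent heat to melt: 44.76×334 = 14950; warm the meltwater: 187.1 T; seawater cools: 514.7×3.99×(T − 24.46) = 2053.7(T − 24.46)
2240.7 T = 50232 − 14950 = 35283
T ≈ 15.75 °C (positive, so assuming full melt was valid).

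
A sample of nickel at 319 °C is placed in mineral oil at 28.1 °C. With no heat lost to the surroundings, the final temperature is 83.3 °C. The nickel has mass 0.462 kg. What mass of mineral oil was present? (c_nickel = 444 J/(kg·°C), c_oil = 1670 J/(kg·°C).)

m ≈ 0.524 kg

Heat lost by the nickel = heat gained by the oil:
0.462×444×(319 − 83.3) = m×1670×(83.3 − 28.1)
92184 m = 48349  ⇒  m ≈ 0.5245 kg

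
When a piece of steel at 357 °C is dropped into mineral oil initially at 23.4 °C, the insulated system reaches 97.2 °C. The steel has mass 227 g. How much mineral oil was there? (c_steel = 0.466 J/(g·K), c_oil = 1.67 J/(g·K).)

m ≈ 223 g

Taking heat into each body as positive, Σ m c ΔT = 0:
227×0.466×(97.2 − 357) + m×1.67×(97.2 − 23.4) = 0
123.25 m = 27482
m = 27482/123.25 ≈ 223 g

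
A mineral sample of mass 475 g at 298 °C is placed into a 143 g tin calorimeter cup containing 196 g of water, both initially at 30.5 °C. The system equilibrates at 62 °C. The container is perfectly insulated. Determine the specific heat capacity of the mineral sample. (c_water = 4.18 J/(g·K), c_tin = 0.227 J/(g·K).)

c ≈ 0.239 J/(g·K)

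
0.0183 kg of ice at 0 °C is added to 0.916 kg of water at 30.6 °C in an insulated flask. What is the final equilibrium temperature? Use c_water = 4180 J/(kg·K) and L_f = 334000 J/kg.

T_f ≈ 28.4 °C

Conservation of energy gives ΣQ = 0:
fusion: m_ice L_f = 0.0183·334000 = 6112.2
  warm the meltwater: 76.49 T
  water cools: 0.916·4180·(T − 30.6) = 3828.9(T − 30.6)
3905.4 T = 117164 − 6112.2 = 111052
T ≈ 28.44 °C (positive, so assuming full melt was valid).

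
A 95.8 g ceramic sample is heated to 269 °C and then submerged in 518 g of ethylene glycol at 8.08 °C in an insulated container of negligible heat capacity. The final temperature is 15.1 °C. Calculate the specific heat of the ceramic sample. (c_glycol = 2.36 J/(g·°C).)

Setting the total heat transfer to zero:
95.8·c·(15.1 − 269) + 518·2.36·(15.1 − 8.08) = 0
-24324 c = -8581.8
c = -8581.8/-24324 ≈ 0.3528 J/(g·°C)

c ≈ 0.353 J/(g·°C)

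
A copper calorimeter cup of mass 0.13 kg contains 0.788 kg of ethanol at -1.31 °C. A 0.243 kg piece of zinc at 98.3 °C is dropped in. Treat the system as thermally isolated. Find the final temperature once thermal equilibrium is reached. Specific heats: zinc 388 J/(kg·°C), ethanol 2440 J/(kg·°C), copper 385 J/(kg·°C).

T_f ≈ 3.2 °C

Conservation of energy gives ΣQ = 0:
0.243·388·(T − 98.3) + 0.788·2440·(T − (-1.31)) + 0.13·385·(T − (-1.31)) = 0
94.28(T − 98.3) + 1922.7(T − (-1.31)) + 50.05(T − (-1.31)) = 0
2067.1 T = 6683.8
T = 6683.8 / 2067.1 = 3.23 °C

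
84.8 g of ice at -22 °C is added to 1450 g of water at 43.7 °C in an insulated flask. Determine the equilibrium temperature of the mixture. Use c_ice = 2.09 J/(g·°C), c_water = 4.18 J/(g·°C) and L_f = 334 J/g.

T_f ≈ 36.3 °C

Net heat exchanged in the isolated system is zero:
ice -22→0 °C: 84.8×2.09×22 = 3899.1; latent heat to melt: 84.8×334 = 28323; warm the meltwater: 354.46 T; water cools: 1450×4.18×(T − 43.7) = 6061(T − 43.7)
6415.5 T = 264866 − 32222 = 232643
T ≈ 36.26 °C. Since T > 0 °C, the all-ice-melts assumption holds.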